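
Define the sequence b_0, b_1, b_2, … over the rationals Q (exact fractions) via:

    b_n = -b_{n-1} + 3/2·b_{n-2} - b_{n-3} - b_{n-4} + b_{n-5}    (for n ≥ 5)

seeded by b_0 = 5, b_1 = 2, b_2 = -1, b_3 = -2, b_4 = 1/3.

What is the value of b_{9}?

-52/3

b_5 = -1·1/3 + 3/2·-2 + -1·-1 + -1·2 + 1·5 = 2/3
b_6 = -1·2/3 + 3/2·1/3 + -1·-2 + -1·-1 + 1·2 = 29/6
b_7 = -1·29/6 + 3/2·2/3 + -1·1/3 + -1·-2 + 1·-1 = -19/6
b_8 = -1·-19/6 + 3/2·29/6 + -1·2/3 + -1·1/3 + 1·-2 = 89/12
b_9 = -1·89/12 + 3/2·-19/6 + -1·29/6 + -1·2/3 + 1·1/3 = -52/3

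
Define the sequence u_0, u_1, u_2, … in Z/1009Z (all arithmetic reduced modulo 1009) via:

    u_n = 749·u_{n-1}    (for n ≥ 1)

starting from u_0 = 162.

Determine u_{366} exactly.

u_1 = 749·162 = 258
u_2 = 749·258 = 523
u_3 = 749·523 = 235
u_4 = 749·235 = 449
u_5 = 749·449 = 304
u_6 = 749·304 = 671
Continuing the recurrence:
  u_7 = 97;  u_8 = 5;  u_9 = 718;  u_10 = 994;  u_11 = 873;  u_12 = 45
  u_13 = 408;  u_14 = 874;  u_15 = 794;  u_16 = 405;  u_17 = 645;  u_18 = 803
  u_19 = 83;  u_20 = 618;  u_21 = 760;  u_22 = 164;  u_23 = 747;  u_24 = 517
  u_25 = 786;  u_26 = 467;  u_27 = 669;  u_28 = 617;  u_29 = 11;  u_30 = 167
  u_31 = 976;  u_32 = 508;  u_33 = 99;  u_34 = 494;  u_35 = 712;  u_36 = 536
  u_37 = 891;  u_38 = 410;  u_39 = 354;  u_40 = 788;  u_41 = 956;  u_42 = 663
  u_43 = 159;  u_44 = 29;  u_45 = 532;  u_46 = 922;  u_47 = 422;  u_48 = 261
  u_49 = 752;  u_50 = 226;  u_51 = 771;  u_52 = 331;  u_53 = 714;  u_54 = 16
  u_55 = 885;  u_56 = 961;  u_57 = 372;  u_58 = 144;  u_59 = 902;  u_60 = 577
  u_61 = 321;  u_62 = 287;  u_63 = 46;  u_64 = 148;  u_65 = 871;  u_66 = 565
  u_67 = 414;  u_68 = 323;  u_69 = 776;  u_70 = 40;  u_71 = 699;  u_72 = 889
  u_73 = 930;  u_74 = 360;  u_75 = 237;  u_76 = 938;  u_77 = 298;  u_78 = 213
  u_79 = 115;  u_80 = 370;  u_81 = 664;  u_82 = 908;  u_83 = 26;  u_84 = 303
  u_85 = 931;  u_86 = 100;  u_87 = 234;  u_88 = 709;  u_89 = 307;  u_90 = 900
  u_91 = 88;  u_92 = 327;  u_93 = 745;  u_94 = 28;  u_95 = 792;  u_96 = 925
  u_97 = 651;  u_98 = 252;  u_99 = 65;  u_100 = 253;  u_101 = 814;  u_102 = 250
  u_103 = 585;  u_104 = 259;  u_105 = 263;  u_106 = 232;  u_107 = 220;  u_108 = 313
  u_109 = 349;  u_110 = 70;  u_111 = 971;  u_112 = 799;  u_113 = 114;  u_114 = 630
  u_115 = 667;  u_116 = 128;  u_117 = 17;  u_118 = 625;  u_119 = 958;  u_120 = 143
  u_121 = 153;  u_122 = 580;  u_123 = 550;  u_124 = 278;  u_125 = 368;  u_126 = 175
  u_127 = 914;  u_128 = 484;  u_129 = 285;  u_130 = 566;  u_131 = 154;  u_132 = 320
  u_133 = 547;  u_134 = 49;  u_135 = 377;  u_136 = 862;  u_137 = 887;  u_138 = 441
  u_139 = 366;  u_140 = 695;  u_141 = 920;  u_142 = 942;  u_143 = 267;  u_144 = 201
  u_145 = 208;  u_146 = 406;  u_147 = 385;  u_148 = 800;  u_149 = 863;  u_150 = 627
  u_151 = 438;  u_152 = 137;  u_153 = 704;  u_154 = 598;  u_155 = 915;  u_156 = 224
  u_157 = 282;  u_158 = 337;  u_159 = 163;  u_160 = 1007;  u_161 = 520;  u_162 = 6
  u_163 = 458;  u_164 = 991;  u_165 = 644;  u_166 = 54;  u_167 = 86;  u_168 = 847
  u_169 = 751;  u_170 = 486;  u_171 = 774;  u_172 = 560;  u_173 = 705;  u_174 = 338
  u_175 = 912;  u_176 = 1004;  u_177 = 291;  u_178 = 15;  u_179 = 136;  u_180 = 964
  u_181 = 601;  u_182 = 135;  u_183 = 215;  u_184 = 604;  u_185 = 364;  u_186 = 206
  u_187 = 926;  u_188 = 391;  u_189 = 249;  u_190 = 845;  u_191 = 262;  u_192 = 492
  u_193 = 223;  u_194 = 542;  u_195 = 340;  u_196 = 392;  u_197 = 998;  u_198 = 842
  u_199 = 33;  u_200 = 501;  u_201 = 910;  u_202 = 515;  u_203 = 297;  u_204 = 473
  u_205 = 118;  u_206 = 599;  u_207 = 655;  u_208 = 221;  u_209 = 53;  u_210 = 346
  u_211 = 850;  u_212 = 980;  u_213 = 477;  u_214 = 87;  u_215 = 587;  u_216 = 748
  u_217 = 257;  u_218 = 783;  u_219 = 238;  u_220 = 678;  u_221 = 295;  u_222 = 993
  u_223 = 124;  u_224 = 48;  u_225 = 637;  u_226 = 865;  u_227 = 107;  u_228 = 432
  u_229 = 688;  u_230 = 722;  u_231 = 963;  u_232 = 861;  u_233 = 138;  u_234 = 444
  u_235 = 595;  u_236 = 686;  u_237 = 233;  u_238 = 969;  u_239 = 310;  u_240 = 120
  u_241 = 79;  u_242 = 649;  u_243 = 772;  u_244 = 71;  u_245 = 711;  u_246 = 796
  u_247 = 894;  u_248 = 639;  u_249 = 345;  u_250 = 101;  u_251 = 983;  u_252 = 706
  u_253 = 78;  u_254 = 909;  u_255 = 775;  u_256 = 300;  u_257 = 702;  u_258 = 109
  u_259 = 921;  u_260 = 682;  u_261 = 264;  u_262 = 981;  u_263 = 217;  u_264 = 84
  u_265 = 358;  u_266 = 757;  u_267 = 944;  u_268 = 756;  u_269 = 195;  u_270 = 759
  u_271 = 424;  u_272 = 750;  u_273 = 746;  u_274 = 777;  u_275 = 789;  u_276 = 696
  u_277 = 660;  u_278 = 939;  u_279 = 38;  u_280 = 210;  u_281 = 895;  u_282 = 379
  u_283 = 342;  u_284 = 881;  u_285 = 992;  u_286 = 384;  u_287 = 51;  u_288 = 866
  u_289 = 856;  u_290 = 429;  u_291 = 459;  u_292 = 731;  u_293 = 641;  u_294 = 834
  u_295 = 95;  u_296 = 525;  u_297 = 724;  u_298 = 443;  u_299 = 855;  u_300 = 689
  u_301 = 462;  u_302 = 960;  u_303 = 632;  u_304 = 147;  u_305 = 122;  u_306 = 568
  u_307 = 643;  u_308 = 314;  u_309 = 89;  u_310 = 67;  u_311 = 742;  u_312 = 808
  u_313 = 801;  u_314 = 603;  u_315 = 624;  u_316 = 209;  u_317 = 146;  u_318 = 382
  u_319 = 571;  u_320 = 872;  u_321 = 305;  u_322 = 411;  u_323 = 94;  u_324 = 785
  u_325 = 727;  u_326 = 672;  u_327 = 846;  u_328 = 2;  u_329 = 489;  u_330 = 1003
  u_331 = 551;  u_332 = 18;  u_333 = 365;  u_334 = 955;  u_335 = 923;  u_336 = 162
  u_337 = 258;  u_338 = 523;  u_339 = 235;  u_340 = 449;  u_341 = 304;  u_342 = 671
  u_343 = 97;  u_344 = 5;  u_345 = 718;  u_346 = 994;  u_347 = 873;  u_348 = 45
  u_349 = 408;  u_350 = 874;  u_351 = 794;  u_352 = 405;  u_353 = 645;  u_354 = 803
  u_355 = 83;  u_356 = 618;  u_357 = 760;  u_358 = 164;  u_359 = 747;  u_360 = 517
  u_361 = 786;  u_362 = 467;  u_363 = 669;  u_364 = 617
u_365 = 749·617 = 11
u_366 = 749·11 = 167

167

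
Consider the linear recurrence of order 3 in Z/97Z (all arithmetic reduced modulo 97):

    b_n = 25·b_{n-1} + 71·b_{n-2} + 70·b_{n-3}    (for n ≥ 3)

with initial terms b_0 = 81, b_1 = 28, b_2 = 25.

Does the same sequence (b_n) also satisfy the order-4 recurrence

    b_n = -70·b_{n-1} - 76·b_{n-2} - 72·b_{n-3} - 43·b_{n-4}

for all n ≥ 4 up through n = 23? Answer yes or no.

yes

Terms b_0..b_23: 81, 28, 25, 38, 29, 32, 87, 75, 10, 25, 86, 66, 0, 36, 88, 3, 16, 80, 48, 46, 70, 34, 19, 29
n=4: candidate gives 29, actual b_4 = 29 ✓
n=5: candidate gives 32, actual b_5 = 32 ✓
n=6: candidate gives 87, actual b_6 = 87 ✓
n=7: candidate gives 75, actual b_7 = 75 ✓
n=8: candidate gives 10, actual b_8 = 10 ✓
n=9: candidate gives 25, actual b_9 = 25 ✓
n=10: candidate gives 86, actual b_10 = 86 ✓
n=11: candidate gives 66, actual b_11 = 66 ✓
n=12: candidate gives 0, actual b_12 = 0 ✓
n=13: candidate gives 36, actual b_13 = 36 ✓
n=14: candidate gives 88, actual b_14 = 88 ✓
n=15: candidate gives 3, actual b_15 = 3 ✓
n=16: candidate gives 16, actual b_16 = 16 ✓
n=17: candidate gives 80, actual b_17 = 80 ✓
n=18: candidate gives 48, actual b_18 = 48 ✓
n=19: candidate gives 46, actual b_19 = 46 ✓
n=20: candidate gives 70, actual b_20 = 70 ✓
n=21: candidate gives 34, actual b_21 = 34 ✓
n=22: candidate gives 19, actual b_22 = 19 ✓
n=23: candidate gives 29, actual b_23 = 29 ✓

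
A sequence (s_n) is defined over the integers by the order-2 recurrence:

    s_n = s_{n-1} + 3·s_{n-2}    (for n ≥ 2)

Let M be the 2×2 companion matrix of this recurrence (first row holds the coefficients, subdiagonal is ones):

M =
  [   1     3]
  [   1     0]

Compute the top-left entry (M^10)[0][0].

(M^10)[0][0] is the top entry after applying M 10 times to the unit state (1, 0). Equivalently it is h_{11} for the auxiliary sequence (h_n) obeying the same recurrence with h_1 = 1 and h_i = 0 for 0 ≤ i < 1:
h_2 = 1·1 + 3·0 = 1
h_3 = 1·1 + 3·1 = 4
h_4 = 1·4 + 3·1 = 7
h_5 = 1·7 + 3·4 = 19
h_6 = 1·19 + 3·7 = 40
h_7 = 1·40 + 3·19 = 97
h_8 = 1·97 + 3·40 = 217
h_9 = 1·217 + 3·97 = 508
h_10 = 1·508 + 3·217 = 1159
h_11 = 1·1159 + 3·508 = 2683

2683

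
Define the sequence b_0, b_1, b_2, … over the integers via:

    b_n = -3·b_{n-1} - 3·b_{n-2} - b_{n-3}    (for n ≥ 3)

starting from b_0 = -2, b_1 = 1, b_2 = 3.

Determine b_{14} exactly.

285

b_3 = -3·3 + -3·1 + -1·-2 = -10
b_4 = -3·-10 + -3·3 + -1·1 = 20
b_5 = -3·20 + -3·-10 + -1·3 = -33
b_6 = -3·-33 + -3·20 + -1·-10 = 49
b_7 = -3·49 + -3·-33 + -1·20 = -68
b_8 = -3·-68 + -3·49 + -1·-33 = 90
b_9 = -3·90 + -3·-68 + -1·49 = -115
b_10 = -3·-115 + -3·90 + -1·-68 = 143
b_11 = -3·143 + -3·-115 + -1·90 = -174
b_12 = -3·-174 + -3·143 + -1·-115 = 208
b_13 = -3·208 + -3·-174 + -1·143 = -245
b_14 = -3·-245 + -3·208 + -1·-174 = 285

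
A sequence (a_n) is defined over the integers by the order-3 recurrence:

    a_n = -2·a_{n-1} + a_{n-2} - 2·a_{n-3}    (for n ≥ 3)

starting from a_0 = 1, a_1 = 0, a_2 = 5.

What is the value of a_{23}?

a_3 = -2·5 + 1·0 + -2·1 = -12
a_4 = -2·-12 + 1·5 + -2·0 = 29
a_5 = -2·29 + 1·-12 + -2·5 = -80
a_6 = -2·-80 + 1·29 + -2·-12 = 213
a_7 = -2·213 + 1·-80 + -2·29 = -564
a_8 = -2·-564 + 1·213 + -2·-80 = 1501
a_9 = -2·1501 + 1·-564 + -2·213 = -3992
a_10 = -2·-3992 + 1·1501 + -2·-564 = 10613
a_11 = -2·10613 + 1·-3992 + -2·1501 = -28220
a_12 = -2·-28220 + 1·10613 + -2·-3992 = 75037
a_13 = -2·75037 + 1·-28220 + -2·10613 = -199520
a_14 = -2·-199520 + 1·75037 + -2·-28220 = 530517
a_15 = -2·530517 + 1·-199520 + -2·75037 = -1410628
a_16 = -2·-1410628 + 1·530517 + -2·-199520 = 3750813
a_17 = -2·3750813 + 1·-1410628 + -2·530517 = -9973288
a_18 = -2·-9973288 + 1·3750813 + -2·-1410628 = 26518645
a_19 = -2·26518645 + 1·-9973288 + -2·3750813 = -70512204
a_20 = -2·-70512204 + 1·26518645 + -2·-9973288 = 187489629
a_21 = -2·187489629 + 1·-70512204 + -2·26518645 = -498528752
a_22 = -2·-498528752 + 1·187489629 + -2·-70512204 = 1325571541
a_23 = -2·1325571541 + 1·-498528752 + -2·187489629 = -3524651092

-3524651092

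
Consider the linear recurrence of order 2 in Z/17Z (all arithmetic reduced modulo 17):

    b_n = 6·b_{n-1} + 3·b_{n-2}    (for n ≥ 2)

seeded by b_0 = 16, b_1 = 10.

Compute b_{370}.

5

b_2 = 6·10 + 3·16 = 6
b_3 = 6·6 + 3·10 = 15
b_4 = 6·15 + 3·6 = 6
b_5 = 6·6 + 3·15 = 13
b_6 = 6·13 + 3·6 = 11
b_7 = 6·11 + 3·13 = 3
Continuing the recurrence:
  b_8 = 0;  b_9 = 9;  b_10 = 3;  b_11 = 11;  b_12 = 7;  b_13 = 7
  b_14 = 12;  b_15 = 8;  b_16 = 16;  b_17 = 1;  b_18 = 3;  b_19 = 4
  b_20 = 16;  b_21 = 6;  b_22 = 16;  b_23 = 12;  b_24 = 1;  b_25 = 8
  b_26 = 0;  b_27 = 7;  b_28 = 8;  b_29 = 1;  b_30 = 13;  b_31 = 13
  b_32 = 15;  b_33 = 10;  b_34 = 3;  b_35 = 14;  b_36 = 8;  b_37 = 5
  b_38 = 3;  b_39 = 16;  b_40 = 3;  b_41 = 15;  b_42 = 14;  b_43 = 10
  b_44 = 0;  b_45 = 13;  b_46 = 10;  b_47 = 14;  b_48 = 12;  b_49 = 12
  b_50 = 6;  b_51 = 4;  b_52 = 8;  b_53 = 9;  b_54 = 10;  b_55 = 2
  b_56 = 8;  b_57 = 3;  b_58 = 8;  b_59 = 6;  b_60 = 9;  b_61 = 4
  b_62 = 0;  b_63 = 12;  b_64 = 4;  b_65 = 9;  b_66 = 15;  b_67 = 15
  b_68 = 16;  b_69 = 5;  b_70 = 10;  b_71 = 7;  b_72 = 4;  b_73 = 11
  b_74 = 10;  b_75 = 8;  b_76 = 10;  b_77 = 16;  b_78 = 7;  b_79 = 5
  b_80 = 0;  b_81 = 15;  b_82 = 5;  b_83 = 7;  b_84 = 6;  b_85 = 6
  b_86 = 3;  b_87 = 2;  b_88 = 4;  b_89 = 13;  b_90 = 5;  b_91 = 1
  b_92 = 4;  b_93 = 10;  b_94 = 4;  b_95 = 3;  b_96 = 13;  b_97 = 2
  b_98 = 0;  b_99 = 6;  b_100 = 2;  b_101 = 13;  b_102 = 16;  b_103 = 16
  b_104 = 8;  b_105 = 11;  b_106 = 5;  b_107 = 12;  b_108 = 2;  b_109 = 14
  b_110 = 5;  b_111 = 4;  b_112 = 5;  b_113 = 8;  b_114 = 12;  b_115 = 11
  b_116 = 0;  b_117 = 16;  b_118 = 11;  b_119 = 12;  b_120 = 3;  b_121 = 3
  b_122 = 10;  b_123 = 1;  b_124 = 2;  b_125 = 15;  b_126 = 11;  b_127 = 9
  b_128 = 2;  b_129 = 5;  b_130 = 2;  b_131 = 10;  b_132 = 15;  b_133 = 1
  b_134 = 0;  b_135 = 3;  b_136 = 1;  b_137 = 15;  b_138 = 8;  b_139 = 8
  b_140 = 4;  b_141 = 14;  b_142 = 11;  b_143 = 6;  b_144 = 1;  b_145 = 7
  b_146 = 11;  b_147 = 2;  b_148 = 11;  b_149 = 4;  b_150 = 6;  b_151 = 14
  b_152 = 0;  b_153 = 8;  b_154 = 14;  b_155 = 6;  b_156 = 10;  b_157 = 10
  b_158 = 5;  b_159 = 9;  b_160 = 1;  b_161 = 16;  b_162 = 14;  b_163 = 13
  b_164 = 1;  b_165 = 11;  b_166 = 1;  b_167 = 5;  b_168 = 16;  b_169 = 9
  b_170 = 0;  b_171 = 10;  b_172 = 9;  b_173 = 16;  b_174 = 4;  b_175 = 4
  b_176 = 2;  b_177 = 7;  b_178 = 14;  b_179 = 3;  b_180 = 9;  b_181 = 12
  b_182 = 14;  b_183 = 1;  b_184 = 14;  b_185 = 2;  b_186 = 3;  b_187 = 7
  b_188 = 0;  b_189 = 4;  b_190 = 7;  b_191 = 3;  b_192 = 5;  b_193 = 5
  b_194 = 11;  b_195 = 13;  b_196 = 9;  b_197 = 8;  b_198 = 7;  b_199 = 15
  b_200 = 9;  b_201 = 14;  b_202 = 9;  b_203 = 11;  b_204 = 8;  b_205 = 13
  b_206 = 0;  b_207 = 5;  b_208 = 13;  b_209 = 8;  b_210 = 2;  b_211 = 2
  b_212 = 1;  b_213 = 12;  b_214 = 7;  b_215 = 10;  b_216 = 13;  b_217 = 6
  b_218 = 7;  b_219 = 9;  b_220 = 7;  b_221 = 1;  b_222 = 10;  b_223 = 12
  b_224 = 0;  b_225 = 2;  b_226 = 12;  b_227 = 10;  b_228 = 11;  b_229 = 11
  b_230 = 14;  b_231 = 15;  b_232 = 13;  b_233 = 4;  b_234 = 12;  b_235 = 16
  b_236 = 13;  b_237 = 7;  b_238 = 13;  b_239 = 14;  b_240 = 4;  b_241 = 15
  b_242 = 0;  b_243 = 11;  b_244 = 15;  b_245 = 4;  b_246 = 1;  b_247 = 1
  b_248 = 9;  b_249 = 6;  b_250 = 12;  b_251 = 5;  b_252 = 15;  b_253 = 3
  b_254 = 12;  b_255 = 13;  b_256 = 12;  b_257 = 9;  b_258 = 5;  b_259 = 6
  b_260 = 0;  b_261 = 1;  b_262 = 6;  b_263 = 5;  b_264 = 14;  b_265 = 14
  b_266 = 7;  b_267 = 16;  b_268 = 15;  b_269 = 2;  b_270 = 6;  b_271 = 8
  b_272 = 15;  b_273 = 12;  b_274 = 15;  b_275 = 7;  b_276 = 2;  b_277 = 16
  b_278 = 0;  b_279 = 14;  b_280 = 16;  b_281 = 2;  b_282 = 9;  b_283 = 9
  b_284 = 13;  b_285 = 3;  b_286 = 6;  b_287 = 11;  b_288 = 16;  b_289 = 10
  b_290 = 6;  b_291 = 15;  b_292 = 6;  b_293 = 13;  b_294 = 11;  b_295 = 3
  b_296 = 0;  b_297 = 9;  b_298 = 3;  b_299 = 11;  b_300 = 7;  b_301 = 7
  b_302 = 12;  b_303 = 8;  b_304 = 16;  b_305 = 1;  b_306 = 3;  b_307 = 4
  b_308 = 16;  b_309 = 6;  b_310 = 16;  b_311 = 12;  b_312 = 1;  b_313 = 8
  b_314 = 0;  b_315 = 7;  b_316 = 8;  b_317 = 1;  b_318 = 13;  b_319 = 13
  b_320 = 15;  b_321 = 10;  b_322 = 3;  b_323 = 14;  b_324 = 8;  b_325 = 5
  b_326 = 3;  b_327 = 16;  b_328 = 3;  b_329 = 15;  b_330 = 14;  b_331 = 10
  b_332 = 0;  b_333 = 13;  b_334 = 10;  b_335 = 14;  b_336 = 12;  b_337 = 12
  b_338 = 6;  b_339 = 4;  b_340 = 8;  b_341 = 9;  b_342 = 10;  b_343 = 2
  b_344 = 8;  b_345 = 3;  b_346 = 8;  b_347 = 6;  b_348 = 9;  b_349 = 4
  b_350 = 0;  b_351 = 12;  b_352 = 4;  b_353 = 9;  b_354 = 15;  b_355 = 15
  b_356 = 16;  b_357 = 5;  b_358 = 10;  b_359 = 7;  b_360 = 4;  b_361 = 11
  b_362 = 10;  b_363 = 8;  b_364 = 10;  b_365 = 16;  b_366 = 7;  b_367 = 5
  b_368 = 0
b_369 = 6·0 + 3·5 = 15
b_370 = 6·15 + 3·0 = 5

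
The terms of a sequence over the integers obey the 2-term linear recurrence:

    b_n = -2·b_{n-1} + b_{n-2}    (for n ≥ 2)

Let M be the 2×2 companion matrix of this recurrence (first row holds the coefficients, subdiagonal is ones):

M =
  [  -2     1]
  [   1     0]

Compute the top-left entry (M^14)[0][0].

195025

(M^14)[0][0] is the top entry after applying M 14 times to the unit state (1, 0). Equivalently it is h_{15} for the auxiliary sequence (h_n) obeying the same recurrence with h_1 = 1 and h_i = 0 for 0 ≤ i < 1:
h_2 = -2·1 + 1·0 = -2
h_3 = -2·-2 + 1·1 = 5
h_4 = -2·5 + 1·-2 = -12
h_5 = -2·-12 + 1·5 = 29
h_6 = -2·29 + 1·-12 = -70
h_7 = -2·-70 + 1·29 = 169
h_8 = -2·169 + 1·-70 = -408
h_9 = -2·-408 + 1·169 = 985
h_10 = -2·985 + 1·-408 = -2378
h_11 = -2·-2378 + 1·985 = 5741
h_12 = -2·5741 + 1·-2378 = -13860
h_13 = -2·-13860 + 1·5741 = 33461
h_14 = -2·33461 + 1·-13860 = -80782
h_15 = -2·-80782 + 1·33461 = 195025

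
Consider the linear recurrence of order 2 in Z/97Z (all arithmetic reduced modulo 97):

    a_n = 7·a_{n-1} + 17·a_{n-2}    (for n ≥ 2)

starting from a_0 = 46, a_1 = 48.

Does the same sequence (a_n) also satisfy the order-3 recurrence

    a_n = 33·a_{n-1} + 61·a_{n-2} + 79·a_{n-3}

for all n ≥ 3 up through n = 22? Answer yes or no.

Terms a_0..a_22: 46, 48, 51, 9, 57, 67, 80, 50, 61, 16, 82, 70, 41, 22, 75, 26, 2, 68, 25, 70, 42, 29, 44
n=3: candidate gives 0, actual a_3 = 9 ✗

no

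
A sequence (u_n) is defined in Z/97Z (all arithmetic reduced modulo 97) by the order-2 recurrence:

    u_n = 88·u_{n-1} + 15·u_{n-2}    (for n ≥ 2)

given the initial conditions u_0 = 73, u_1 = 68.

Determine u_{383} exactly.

u_2 = 88·68 + 15·73 = 95
u_3 = 88·95 + 15·68 = 68
u_4 = 88·68 + 15·95 = 37
u_5 = 88·37 + 15·68 = 8
u_6 = 88·8 + 15·37 = 95
u_7 = 88·95 + 15·8 = 41
u_8 = 88·41 + 15·95 = 86
u_9 = 88·86 + 15·41 = 35
u_10 = 88·35 + 15·86 = 5
u_11 = 88·5 + 15·35 = 92
u_12 = 88·92 + 15·5 = 23
u_13 = 88·23 + 15·92 = 9
u_14 = 88·9 + 15·23 = 70
u_15 = 88·70 + 15·9 = 87
u_16 = 88·87 + 15·70 = 73
u_17 = 88·73 + 15·87 = 66
u_18 = 88·66 + 15·73 = 16
u_19 = 88·16 + 15·66 = 70
u_20 = 88·70 + 15·16 = 95
u_21 = 88·95 + 15·70 = 1
u_22 = 88·1 + 15·95 = 58
u_23 = 88·58 + 15·1 = 75
u_24 = 88·75 + 15·58 = 1
u_25 = 88·1 + 15·75 = 49
u_26 = 88·49 + 15·1 = 59
u_27 = 88·59 + 15·49 = 10
u_28 = 88·10 + 15·59 = 19
u_29 = 88·19 + 15·10 = 76
u_30 = 88·76 + 15·19 = 86
u_31 = 88·86 + 15·76 = 75
u_32 = 88·75 + 15·86 = 33
u_33 = 88·33 + 15·75 = 52
u_34 = 88·52 + 15·33 = 27
u_35 = 88·27 + 15·52 = 52
u_36 = 88·52 + 15·27 = 34
u_37 = 88·34 + 15·52 = 86
u_38 = 88·86 + 15·34 = 27
u_39 = 88·27 + 15·86 = 77
u_40 = 88·77 + 15·27 = 3
u_41 = 88·3 + 15·77 = 61
u_42 = 88·61 + 15·3 = 78
u_43 = 88·78 + 15·61 = 19
u_44 = 88·19 + 15·78 = 29
u_45 = 88·29 + 15·19 = 24
u_46 = 88·24 + 15·29 = 25
u_47 = 88·25 + 15·24 = 38
u_48 = 88·38 + 15·25 = 33
u_49 = 88·33 + 15·38 = 79
u_50 = 88·79 + 15·33 = 75
u_51 = 88·75 + 15·79 = 25
u_52 = 88·25 + 15·75 = 27
u_53 = 88·27 + 15·25 = 35
u_54 = 88·35 + 15·27 = 90
u_55 = 88·90 + 15·35 = 6
u_56 = 88·6 + 15·90 = 35
u_57 = 88·35 + 15·6 = 66
u_58 = 88·66 + 15·35 = 28
u_59 = 88·28 + 15·66 = 59
u_60 = 88·59 + 15·28 = 83
u_61 = 88·83 + 15·59 = 41
u_62 = 88·41 + 15·83 = 3
u_63 = 88·3 + 15·41 = 6
u_64 = 88·6 + 15·3 = 88
u_65 = 88·88 + 15·6 = 74
u_66 = 88·74 + 15·88 = 72
u_67 = 88·72 + 15·74 = 74
u_68 = 88·74 + 15·72 = 26
u_69 = 88·26 + 15·74 = 3
u_70 = 88·3 + 15·26 = 72
u_71 = 88·72 + 15·3 = 76
u_72 = 88·76 + 15·72 = 8
u_73 = 88·8 + 15·76 = 1
u_74 = 88·1 + 15·8 = 14
u_75 = 88·14 + 15·1 = 83
u_76 = 88·83 + 15·14 = 45
u_77 = 88·45 + 15·83 = 64
u_78 = 88·64 + 15·45 = 2
u_79 = 88·2 + 15·64 = 69
u_80 = 88·69 + 15·2 = 88
u_81 = 88·88 + 15·69 = 49
u_82 = 88·49 + 15·88 = 6
u_83 = 88·6 + 15·49 = 2
u_84 = 88·2 + 15·6 = 72
u_85 = 88·72 + 15·2 = 61
u_86 = 88·61 + 15·72 = 46
u_87 = 88·46 + 15·61 = 16
u_88 = 88·16 + 15·46 = 61
u_89 = 88·61 + 15·16 = 79
u_90 = 88·79 + 15·61 = 10
u_91 = 88·10 + 15·79 = 28
u_92 = 88·28 + 15·10 = 92
u_93 = 88·92 + 15·28 = 77
u_94 = 88·77 + 15·92 = 8
u_95 = 88·8 + 15·77 = 16
u_96 = 88·16 + 15·8 = 73
u_97 = 88·73 + 15·16 = 68
(u_96, u_97) = (73, 68) = (u_0, u_1), so the sequence has period 96.
383 ≡ 95 (mod 96), hence u_383 = u_95 = 16.

16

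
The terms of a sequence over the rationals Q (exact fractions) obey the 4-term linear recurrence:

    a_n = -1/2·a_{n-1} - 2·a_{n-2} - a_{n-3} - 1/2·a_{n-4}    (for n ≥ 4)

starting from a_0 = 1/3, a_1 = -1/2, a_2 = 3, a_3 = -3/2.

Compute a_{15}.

-266831/24576

a_4 = -1/2·-3/2 + -2·3 + -1·-1/2 + -1/2·1/3 = -59/12
a_5 = -1/2·-59/12 + -2·-3/2 + -1·3 + -1/2·-1/2 = 65/24
a_6 = -1/2·65/24 + -2·-59/12 + -1·-3/2 + -1/2·3 = 407/48
a_7 = -1/2·407/48 + -2·65/24 + -1·-59/12 + -1/2·-3/2 = -383/96
a_8 = -1/2·-383/96 + -2·407/48 + -1·65/24 + -1/2·-59/12 = -2921/192
a_9 = -1/2·-2921/192 + -2·-383/96 + -1·407/48 + -1/2·65/24 = 2209/384
a_10 = -1/2·2209/384 + -2·-2921/192 + -1·-383/96 + -1/2·407/48 = 6989/256
a_11 = -1/2·6989/256 + -2·2209/384 + -1·-2921/192 + -1/2·-383/96 = -4069/512
a_12 = -1/2·-4069/512 + -2·6989/256 + -1·2209/384 + -1/2·-2921/192 = -149833/3072
a_13 = -1/2·-149833/3072 + -2·-4069/512 + -1·6989/256 + -1/2·2209/384 = 62081/6144
a_14 = -1/2·62081/6144 + -2·-149833/3072 + -1·-4069/512 + -1/2·6989/256 = 355501/4096
a_15 = -1/2·355501/4096 + -2·62081/6144 + -1·-149833/3072 + -1/2·-4069/512 = -266831/24576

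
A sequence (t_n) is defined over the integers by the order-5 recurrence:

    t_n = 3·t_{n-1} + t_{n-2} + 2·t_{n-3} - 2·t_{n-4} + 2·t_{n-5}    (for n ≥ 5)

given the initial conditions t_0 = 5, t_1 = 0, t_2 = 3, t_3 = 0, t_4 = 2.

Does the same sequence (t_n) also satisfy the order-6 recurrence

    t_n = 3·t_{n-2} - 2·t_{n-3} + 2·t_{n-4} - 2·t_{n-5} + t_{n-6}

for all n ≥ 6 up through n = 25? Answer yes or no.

Terms t_0..t_25: 5, 0, 3, 0, 2, 22, 62, 218, 756, 2570, 8822, 30236, 103594, 355034, 1216664, 4169386, 14288174, 48964356, 167796754, 575025522, 1970564456, 6752960034, 23141830806, 79305123828, 271772044490, 931340127754
n=6: candidate gives 17, actual t_6 = 62 ✗

no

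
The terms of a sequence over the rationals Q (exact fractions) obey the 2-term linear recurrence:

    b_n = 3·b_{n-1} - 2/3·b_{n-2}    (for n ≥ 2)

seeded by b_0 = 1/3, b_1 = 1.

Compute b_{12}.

154975339/2187

b_2 = 3·1 + -2/3·1/3 = 25/9
b_3 = 3·25/9 + -2/3·1 = 23/3
b_4 = 3·23/3 + -2/3·25/9 = 571/27
b_5 = 3·571/27 + -2/3·23/3 = 175/3
b_6 = 3·175/3 + -2/3·571/27 = 13033/81
b_7 = 3·13033/81 + -2/3·175/3 = 11983/27
b_8 = 3·11983/27 + -2/3·13033/81 = 297475/243
b_9 = 3·297475/243 + -2/3·11983/27 = 273509/81
b_10 = 3·273509/81 + -2/3·297475/243 = 6789793/729
b_11 = 3·6789793/729 + -2/3·273509/81 = 2080925/81
b_12 = 3·2080925/81 + -2/3·6789793/729 = 154975339/2187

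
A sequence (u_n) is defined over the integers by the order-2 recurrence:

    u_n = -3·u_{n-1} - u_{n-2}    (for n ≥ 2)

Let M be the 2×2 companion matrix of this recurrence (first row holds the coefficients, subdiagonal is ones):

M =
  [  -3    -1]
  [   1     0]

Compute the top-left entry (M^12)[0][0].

121393

(M^12)[0][0] is the top entry after applying M 12 times to the unit state (1, 0). Equivalently it is h_{13} for the auxiliary sequence (h_n) obeying the same recurrence with h_1 = 1 and h_i = 0 for 0 ≤ i < 1:
h_2 = -3·1 + -1·0 = -3
h_3 = -3·-3 + -1·1 = 8
h_4 = -3·8 + -1·-3 = -21
h_5 = -3·-21 + -1·8 = 55
h_6 = -3·55 + -1·-21 = -144
h_7 = -3·-144 + -1·55 = 377
h_8 = -3·377 + -1·-144 = -987
h_9 = -3·-987 + -1·377 = 2584
h_10 = -3·2584 + -1·-987 = -6765
h_11 = -3·-6765 + -1·2584 = 17711
h_12 = -3·17711 + -1·-6765 = -46368
h_13 = -3·-46368 + -1·17711 = 121393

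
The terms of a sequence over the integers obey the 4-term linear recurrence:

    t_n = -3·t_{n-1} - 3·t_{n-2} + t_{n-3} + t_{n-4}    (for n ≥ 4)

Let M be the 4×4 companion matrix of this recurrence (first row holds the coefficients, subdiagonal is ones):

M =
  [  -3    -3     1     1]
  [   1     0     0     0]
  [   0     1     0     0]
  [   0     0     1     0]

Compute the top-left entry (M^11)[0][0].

(M^11)[0][0] is the top entry after applying M 11 times to the unit state (1, 0, 0, 0). Equivalently it is h_{14} for the auxiliary sequence (h_n) obeying the same recurrence with h_3 = 1 and h_i = 0 for 0 ≤ i < 3:
h_4 = -3·1 + -3·0 + 1·0 + 1·0 = -3
h_5 = -3·-3 + -3·1 + 1·0 + 1·0 = 6
h_6 = -3·6 + -3·-3 + 1·1 + 1·0 = -8
h_7 = -3·-8 + -3·6 + 1·-3 + 1·1 = 4
h_8 = -3·4 + -3·-8 + 1·6 + 1·-3 = 15
h_9 = -3·15 + -3·4 + 1·-8 + 1·6 = -59
h_10 = -3·-59 + -3·15 + 1·4 + 1·-8 = 128
h_11 = -3·128 + -3·-59 + 1·15 + 1·4 = -188
h_12 = -3·-188 + -3·128 + 1·-59 + 1·15 = 136
h_13 = -3·136 + -3·-188 + 1·128 + 1·-59 = 225
h_14 = -3·225 + -3·136 + 1·-188 + 1·128 = -1143

-1143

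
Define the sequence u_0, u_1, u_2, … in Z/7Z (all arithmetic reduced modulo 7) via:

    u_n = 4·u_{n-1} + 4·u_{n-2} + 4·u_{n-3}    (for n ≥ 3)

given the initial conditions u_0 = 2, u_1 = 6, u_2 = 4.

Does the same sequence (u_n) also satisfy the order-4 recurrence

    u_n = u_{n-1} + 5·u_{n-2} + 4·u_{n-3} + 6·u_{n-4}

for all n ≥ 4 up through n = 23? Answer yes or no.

Terms u_0..u_23: 2, 6, 4, 6, 1, 2, 1, 2, 6, 1, 1, 4, 3, 4, 2, 1, 0, 5, 3, 4, 6, 3, 3, 6
n=4: candidate gives 6, actual u_4 = 1 ✗

no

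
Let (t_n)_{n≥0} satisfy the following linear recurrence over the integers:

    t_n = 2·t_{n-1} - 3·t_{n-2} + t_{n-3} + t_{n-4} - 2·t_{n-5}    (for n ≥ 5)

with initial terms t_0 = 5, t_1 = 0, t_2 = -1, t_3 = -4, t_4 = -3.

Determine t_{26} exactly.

t_5 = 2·-3 + -3·-4 + 1·-1 + 1·0 + -2·5 = -5
t_6 = 2·-5 + -3·-3 + 1·-4 + 1·-1 + -2·0 = -6
t_7 = 2·-6 + -3·-5 + 1·-3 + 1·-4 + -2·-1 = -2
t_8 = 2·-2 + -3·-6 + 1·-5 + 1·-3 + -2·-4 = 14
t_9 = 2·14 + -3·-2 + 1·-6 + 1·-5 + -2·-3 = 29
t_10 = 2·29 + -3·14 + 1·-2 + 1·-6 + -2·-5 = 18
t_11 = 2·18 + -3·29 + 1·14 + 1·-2 + -2·-6 = -27
t_12 = 2·-27 + -3·18 + 1·29 + 1·14 + -2·-2 = -61
t_13 = 2·-61 + -3·-27 + 1·18 + 1·29 + -2·14 = -22
t_14 = 2·-22 + -3·-61 + 1·-27 + 1·18 + -2·29 = 72
t_15 = 2·72 + -3·-22 + 1·-61 + 1·-27 + -2·18 = 86
t_16 = 2·86 + -3·72 + 1·-22 + 1·-61 + -2·-27 = -73
t_17 = 2·-73 + -3·86 + 1·72 + 1·-22 + -2·-61 = -232
t_18 = 2·-232 + -3·-73 + 1·86 + 1·72 + -2·-22 = -43
t_19 = 2·-43 + -3·-232 + 1·-73 + 1·86 + -2·72 = 479
t_20 = 2·479 + -3·-43 + 1·-232 + 1·-73 + -2·86 = 610
t_21 = 2·610 + -3·479 + 1·-43 + 1·-232 + -2·-73 = -346
t_22 = 2·-346 + -3·610 + 1·479 + 1·-43 + -2·-232 = -1622
t_23 = 2·-1622 + -3·-346 + 1·610 + 1·479 + -2·-43 = -1031
t_24 = 2·-1031 + -3·-1622 + 1·-346 + 1·610 + -2·479 = 2110
t_25 = 2·2110 + -3·-1031 + 1·-1622 + 1·-346 + -2·610 = 4125
t_26 = 2·4125 + -3·2110 + 1·-1031 + 1·-1622 + -2·-346 = -41

-41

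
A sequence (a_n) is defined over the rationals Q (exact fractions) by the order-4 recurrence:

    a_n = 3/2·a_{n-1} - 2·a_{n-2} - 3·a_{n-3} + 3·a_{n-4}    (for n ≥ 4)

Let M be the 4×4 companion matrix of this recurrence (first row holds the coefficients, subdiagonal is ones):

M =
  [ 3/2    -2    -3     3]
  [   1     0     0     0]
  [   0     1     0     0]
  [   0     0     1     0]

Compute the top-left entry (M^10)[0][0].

-502223/1024

(M^10)[0][0] is the top entry after applying M 10 times to the unit state (1, 0, 0, 0). Equivalently it is h_{13} for the auxiliary sequence (h_n) obeying the same recurrence with h_3 = 1 and h_i = 0 for 0 ≤ i < 3:
h_4 = 3/2·1 + -2·0 + -3·0 + 3·0 = 3/2
h_5 = 3/2·3/2 + -2·1 + -3·0 + 3·0 = 1/4
h_6 = 3/2·1/4 + -2·3/2 + -3·1 + 3·0 = -45/8
h_7 = 3/2·-45/8 + -2·1/4 + -3·3/2 + 3·1 = -167/16
h_8 = 3/2·-167/16 + -2·-45/8 + -3·1/4 + 3·3/2 = -21/32
h_9 = 3/2·-21/32 + -2·-167/16 + -3·-45/8 + 3·1/4 = 2401/64
h_10 = 3/2·2401/64 + -2·-21/32 + -3·-167/16 + 3·-45/8 = 9219/128
h_11 = 3/2·9219/128 + -2·2401/64 + -3·-21/32 + 3·-167/16 = 937/256
h_12 = 3/2·937/256 + -2·9219/128 + -3·2401/64 + 3·-21/32 = -129573/512
h_13 = 3/2·-129573/512 + -2·937/256 + -3·9219/128 + 3·2401/64 = -502223/1024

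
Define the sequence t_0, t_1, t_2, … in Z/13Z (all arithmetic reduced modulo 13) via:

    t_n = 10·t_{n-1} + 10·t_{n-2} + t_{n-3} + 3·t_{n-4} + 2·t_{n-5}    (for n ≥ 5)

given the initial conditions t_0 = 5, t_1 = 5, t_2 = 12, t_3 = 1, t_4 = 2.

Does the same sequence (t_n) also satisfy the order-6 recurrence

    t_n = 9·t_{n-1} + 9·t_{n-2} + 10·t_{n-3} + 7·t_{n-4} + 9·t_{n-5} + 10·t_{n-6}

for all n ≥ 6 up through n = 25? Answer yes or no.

no

Terms t_0..t_25: 5, 5, 12, 1, 2, 2, 9, 9, 8, 7, 8, 8, 1, 5, 2, 7, 10, 7, 11, 7, 10, 1, 8, 0, 8, 7
n=6: candidate gives 4, actual t_6 = 9 ✗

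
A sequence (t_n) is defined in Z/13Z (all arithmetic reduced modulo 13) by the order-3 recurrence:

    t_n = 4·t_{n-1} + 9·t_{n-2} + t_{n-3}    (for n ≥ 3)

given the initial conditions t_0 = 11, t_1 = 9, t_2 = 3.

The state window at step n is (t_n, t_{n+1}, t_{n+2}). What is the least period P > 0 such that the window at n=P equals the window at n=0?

14

n=0: window = (11, 9, 3)
n=1: window = (9, 3, 0)
n=2: window = (3, 0, 10)
n=3: window = (0, 10, 4)
n=4: window = (10, 4, 2)
n=5: window = (4, 2, 2)
n=6: window = (2, 2, 4)
n=7: window = (2, 4, 10)
n=8: window = (4, 10, 0)
n=9: window = (10, 0, 3)
n=10: window = (0, 3, 9)
n=11: window = (3, 9, 11)
n=12: window = (9, 11, 11)
n=13: window = (11, 11, 9)
n=14: window = (11, 9, 3)
window at n=14 equals window at n=0 → period = 14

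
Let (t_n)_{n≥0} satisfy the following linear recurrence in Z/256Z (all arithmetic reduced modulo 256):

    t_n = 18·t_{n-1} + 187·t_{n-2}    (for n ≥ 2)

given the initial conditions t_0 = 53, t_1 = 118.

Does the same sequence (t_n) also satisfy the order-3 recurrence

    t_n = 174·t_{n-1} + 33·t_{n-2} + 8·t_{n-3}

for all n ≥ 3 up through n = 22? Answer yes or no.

no

Terms t_0..t_22: 53, 118, 3, 104, 129, 10, 239, 28, 141, 94, 155, 144, 89, 114, 7, 196, 229, 70, 51, 184, 49, 218, 31
n=3: candidate gives 232, actual t_3 = 104 ✗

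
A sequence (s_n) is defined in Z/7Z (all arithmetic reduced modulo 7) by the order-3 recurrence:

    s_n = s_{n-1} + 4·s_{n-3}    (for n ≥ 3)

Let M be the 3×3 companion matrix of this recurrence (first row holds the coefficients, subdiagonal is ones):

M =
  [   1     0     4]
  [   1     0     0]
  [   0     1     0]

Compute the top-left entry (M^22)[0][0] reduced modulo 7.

(M^22)[0][0] is the top entry after applying M 22 times to the unit state (1, 0, 0). Equivalently it is h_{24} for the auxiliary sequence (h_n) obeying the same recurrence with h_2 = 1 and h_i = 0 for 0 ≤ i < 2:
h_3 = 1·1 + 0·0 + 4·0 = 1
h_4 = 1·1 + 0·1 + 4·0 = 1
h_5 = 1·1 + 0·1 + 4·1 = 5
h_6 = 1·5 + 0·1 + 4·1 = 2
h_7 = 1·2 + 0·5 + 4·1 = 6
h_8 = 1·6 + 0·2 + 4·5 = 5
h_9 = 1·5 + 0·6 + 4·2 = 6
h_10 = 1·6 + 0·5 + 4·6 = 2
h_11 = 1·2 + 0·6 + 4·5 = 1
h_12 = 1·1 + 0·2 + 4·6 = 4
h_13 = 1·4 + 0·1 + 4·2 = 5
h_14 = 1·5 + 0·4 + 4·1 = 2
h_15 = 1·2 + 0·5 + 4·4 = 4
h_16 = 1·4 + 0·2 + 4·5 = 3
h_17 = 1·3 + 0·4 + 4·2 = 4
h_18 = 1·4 + 0·3 + 4·4 = 6
h_19 = 1·6 + 0·4 + 4·3 = 4
h_20 = 1·4 + 0·6 + 4·4 = 6
h_21 = 1·6 + 0·4 + 4·6 = 2
h_22 = 1·2 + 0·6 + 4·4 = 4
h_23 = 1·4 + 0·2 + 4·6 = 0
h_24 = 1·0 + 0·4 + 4·2 = 1

1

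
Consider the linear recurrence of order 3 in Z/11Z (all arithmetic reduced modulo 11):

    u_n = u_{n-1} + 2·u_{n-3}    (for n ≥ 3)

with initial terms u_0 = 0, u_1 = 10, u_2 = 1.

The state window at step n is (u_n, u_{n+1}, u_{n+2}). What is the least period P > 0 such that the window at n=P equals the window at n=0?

1330

n=0: window = (0, 10, 1)
n=1: window = (10, 1, 1)
n=2: window = (1, 1, 10)
n=3: window = (1, 10, 1)
n=4: window = (10, 1, 3)
n=5: window = (1, 3, 1)
n=6: window = (3, 1, 3)
n=7: window = (1, 3, 9)
n=8: window = (3, 9, 0)
n=9: window = (9, 0, 6)
n=10: window = (0, 6, 2)
n=11: window = (6, 2, 2)
n=12: window = (2, 2, 3)
n=13: window = (2, 3, 7)
n=14: window = (3, 7, 0)
n=15: window = (7, 0, 6)
n=16: window = (0, 6, 9)
n=17: window = (6, 9, 9)
n=18: window = (9, 9, 10)
n=19: window = (9, 10, 6)
n=20: window = (10, 6, 2)
n=21: window = (6, 2, 0)
n=22: window = (2, 0, 1)
n=23: window = (0, 1, 5)
n=24: window = (1, 5, 5)
n=25: window = (5, 5, 7)
n=26: window = (5, 7, 6)
n=27: window = (7, 6, 5)
n=28: window = (6, 5, 8)
n=29: window = (5, 8, 9)
n=30: window = (8, 9, 8)
n=31: window = (9, 8, 2)
n=32: window = (8, 2, 9)
n=33: window = (2, 9, 3)
n=34: window = (9, 3, 7)
n=35: window = (3, 7, 3)
n=36: window = (7, 3, 9)
n=37: window = (3, 9, 1)
n=38: window = (9, 1, 7)
n=39: window = (1, 7, 3)
n=40: window = (7, 3, 5)
…
n=1328: window = (5, 1, 0)
n=1329: window = (1, 0, 10)
n=1330: window = (0, 10, 1)
window at n=1330 equals window at n=0 → period = 1330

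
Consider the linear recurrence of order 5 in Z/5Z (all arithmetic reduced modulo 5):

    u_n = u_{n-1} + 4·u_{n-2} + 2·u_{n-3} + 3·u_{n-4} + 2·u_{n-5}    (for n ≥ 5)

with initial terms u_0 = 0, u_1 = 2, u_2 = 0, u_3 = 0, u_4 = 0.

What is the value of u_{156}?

u_5 = 1·0 + 4·0 + 2·0 + 3·2 + 2·0 = 1
u_6 = 1·1 + 4·0 + 2·0 + 3·0 + 2·2 = 0
u_7 = 1·0 + 4·1 + 2·0 + 3·0 + 2·0 = 4
u_8 = 1·4 + 4·0 + 2·1 + 3·0 + 2·0 = 1
u_9 = 1·1 + 4·4 + 2·0 + 3·1 + 2·0 = 0
u_10 = 1·0 + 4·1 + 2·4 + 3·0 + 2·1 = 4
u_11 = 1·4 + 4·0 + 2·1 + 3·4 + 2·0 = 3
u_12 = 1·3 + 4·4 + 2·0 + 3·1 + 2·4 = 0
u_13 = 1·0 + 4·3 + 2·4 + 3·0 + 2·1 = 2
u_14 = 1·2 + 4·0 + 2·3 + 3·4 + 2·0 = 0
u_15 = 1·0 + 4·2 + 2·0 + 3·3 + 2·4 = 0
u_16 = 1·0 + 4·0 + 2·2 + 3·0 + 2·3 = 0
(u_12, u_13, u_14, u_15, u_16) = (0, 2, 0, 0, 0) = (u_0, u_1, u_2, u_3, u_4), so the sequence has period 12.
156 ≡ 0 (mod 12), hence u_156 = u_0 = 0.

0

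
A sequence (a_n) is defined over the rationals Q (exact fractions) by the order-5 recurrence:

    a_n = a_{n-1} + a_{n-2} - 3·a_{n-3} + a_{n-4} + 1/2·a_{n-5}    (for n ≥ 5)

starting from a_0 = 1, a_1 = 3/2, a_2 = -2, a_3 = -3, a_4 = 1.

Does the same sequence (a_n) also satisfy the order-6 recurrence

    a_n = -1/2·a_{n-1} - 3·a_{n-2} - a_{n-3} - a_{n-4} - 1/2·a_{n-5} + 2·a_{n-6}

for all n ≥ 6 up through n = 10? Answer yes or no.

Terms a_0..a_10: 1, 3/2, -2, -3, 1, 6, 59/4, 55/4, 10, -14, -55/2
n=6: candidate gives 1/4, actual a_6 = 59/4 ✗

no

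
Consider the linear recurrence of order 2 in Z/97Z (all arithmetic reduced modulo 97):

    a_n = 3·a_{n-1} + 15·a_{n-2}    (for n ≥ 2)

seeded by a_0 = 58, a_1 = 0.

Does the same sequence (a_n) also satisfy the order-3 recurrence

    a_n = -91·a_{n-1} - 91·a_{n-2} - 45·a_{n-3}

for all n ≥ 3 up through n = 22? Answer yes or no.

Terms a_0..a_22: 58, 0, 94, 88, 25, 37, 1, 73, 40, 51, 74, 17, 94, 52, 14, 46, 57, 85, 43, 46, 7, 32, 7
n=3: candidate gives 88, actual a_3 = 88 ✓
n=4: candidate gives 25, actual a_4 = 25 ✓
n=5: candidate gives 37, actual a_5 = 37 ✓
n=6: candidate gives 1, actual a_6 = 1 ✓
n=7: candidate gives 73, actual a_7 = 73 ✓
n=8: candidate gives 40, actual a_8 = 40 ✓
n=9: candidate gives 51, actual a_9 = 51 ✓
n=10: candidate gives 74, actual a_10 = 74 ✓
n=11: candidate gives 17, actual a_11 = 17 ✓
n=12: candidate gives 94, actual a_12 = 94 ✓
n=13: candidate gives 52, actual a_13 = 52 ✓
n=14: candidate gives 14, actual a_14 = 14 ✓
n=15: candidate gives 46, actual a_15 = 46 ✓
n=16: candidate gives 57, actual a_16 = 57 ✓
n=17: candidate gives 85, actual a_17 = 85 ✓
n=18: candidate gives 43, actual a_18 = 43 ✓
n=19: candidate gives 46, actual a_19 = 46 ✓
n=20: candidate gives 7, actual a_20 = 7 ✓
n=21: candidate gives 32, actual a_21 = 32 ✓
n=22: candidate gives 7, actual a_22 = 7 ✓

yes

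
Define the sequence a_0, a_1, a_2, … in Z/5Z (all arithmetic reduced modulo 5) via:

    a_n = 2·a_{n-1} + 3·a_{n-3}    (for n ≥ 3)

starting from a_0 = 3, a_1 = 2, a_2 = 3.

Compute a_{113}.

a_3 = 2·3 + 0·2 + 3·3 = 0
a_4 = 2·0 + 0·3 + 3·2 = 1
a_5 = 2·1 + 0·0 + 3·3 = 1
a_6 = 2·1 + 0·1 + 3·0 = 2
a_7 = 2·2 + 0·1 + 3·1 = 2
a_8 = 2·2 + 0·2 + 3·1 = 2
a_9 = 2·2 + 0·2 + 3·2 = 0
a_10 = 2·0 + 0·2 + 3·2 = 1
a_11 = 2·1 + 0·0 + 3·2 = 3
a_12 = 2·3 + 0·1 + 3·0 = 1
a_13 = 2·1 + 0·3 + 3·1 = 0
a_14 = 2·0 + 0·1 + 3·3 = 4
a_15 = 2·4 + 0·0 + 3·1 = 1
a_16 = 2·1 + 0·4 + 3·0 = 2
a_17 = 2·2 + 0·1 + 3·4 = 1
a_18 = 2·1 + 0·2 + 3·1 = 0
a_19 = 2·0 + 0·1 + 3·2 = 1
a_20 = 2·1 + 0·0 + 3·1 = 0
a_21 = 2·0 + 0·1 + 3·0 = 0
a_22 = 2·0 + 0·0 + 3·1 = 3
a_23 = 2·3 + 0·0 + 3·0 = 1
a_24 = 2·1 + 0·3 + 3·0 = 2
a_25 = 2·2 + 0·1 + 3·3 = 3
a_26 = 2·3 + 0·2 + 3·1 = 4
a_27 = 2·4 + 0·3 + 3·2 = 4
a_28 = 2·4 + 0·4 + 3·3 = 2
a_29 = 2·2 + 0·4 + 3·4 = 1
a_30 = 2·1 + 0·2 + 3·4 = 4
a_31 = 2·4 + 0·1 + 3·2 = 4
a_32 = 2·4 + 0·4 + 3·1 = 1
a_33 = 2·1 + 0·4 + 3·4 = 4
a_34 = 2·4 + 0·1 + 3·4 = 0
a_35 = 2·0 + 0·4 + 3·1 = 3
a_36 = 2·3 + 0·0 + 3·4 = 3
a_37 = 2·3 + 0·3 + 3·0 = 1
a_38 = 2·1 + 0·3 + 3·3 = 1
a_39 = 2·1 + 0·1 + 3·3 = 1
a_40 = 2·1 + 0·1 + 3·1 = 0
a_41 = 2·0 + 0·1 + 3·1 = 3
a_42 = 2·3 + 0·0 + 3·1 = 4
a_43 = 2·4 + 0·3 + 3·0 = 3
a_44 = 2·3 + 0·4 + 3·3 = 0
a_45 = 2·0 + 0·3 + 3·4 = 2
a_46 = 2·2 + 0·0 + 3·3 = 3
a_47 = 2·3 + 0·2 + 3·0 = 1
a_48 = 2·1 + 0·3 + 3·2 = 3
a_49 = 2·3 + 0·1 + 3·3 = 0
a_50 = 2·0 + 0·3 + 3·1 = 3
a_51 = 2·3 + 0·0 + 3·3 = 0
a_52 = 2·0 + 0·3 + 3·0 = 0
a_53 = 2·0 + 0·0 + 3·3 = 4
a_54 = 2·4 + 0·0 + 3·0 = 3
a_55 = 2·3 + 0·4 + 3·0 = 1
a_56 = 2·1 + 0·3 + 3·4 = 4
a_57 = 2·4 + 0·1 + 3·3 = 2
a_58 = 2·2 + 0·4 + 3·1 = 2
a_59 = 2·2 + 0·2 + 3·4 = 1
a_60 = 2·1 + 0·2 + 3·2 = 3
a_61 = 2·3 + 0·1 + 3·2 = 2
a_62 = 2·2 + 0·3 + 3·1 = 2
a_63 = 2·2 + 0·2 + 3·3 = 3
a_64 = 2·3 + 0·2 + 3·2 = 2
a_65 = 2·2 + 0·3 + 3·2 = 0
a_66 = 2·0 + 0·2 + 3·3 = 4
a_67 = 2·4 + 0·0 + 3·2 = 4
a_68 = 2·4 + 0·4 + 3·0 = 3
a_69 = 2·3 + 0·4 + 3·4 = 3
a_70 = 2·3 + 0·3 + 3·4 = 3
a_71 = 2·3 + 0·3 + 3·3 = 0
a_72 = 2·0 + 0·3 + 3·3 = 4
a_73 = 2·4 + 0·0 + 3·3 = 2
a_74 = 2·2 + 0·4 + 3·0 = 4
a_75 = 2·4 + 0·2 + 3·4 = 0
a_76 = 2·0 + 0·4 + 3·2 = 1
a_77 = 2·1 + 0·0 + 3·4 = 4
a_78 = 2·4 + 0·1 + 3·0 = 3
a_79 = 2·3 + 0·4 + 3·1 = 4
a_80 = 2·4 + 0·3 + 3·4 = 0
a_81 = 2·0 + 0·4 + 3·3 = 4
a_82 = 2·4 + 0·0 + 3·4 = 0
a_83 = 2·0 + 0·4 + 3·0 = 0
a_84 = 2·0 + 0·0 + 3·4 = 2
a_85 = 2·2 + 0·0 + 3·0 = 4
a_86 = 2·4 + 0·2 + 3·0 = 3
a_87 = 2·3 + 0·4 + 3·2 = 2
a_88 = 2·2 + 0·3 + 3·4 = 1
a_89 = 2·1 + 0·2 + 3·3 = 1
a_90 = 2·1 + 0·1 + 3·2 = 3
a_91 = 2·3 + 0·1 + 3·1 = 4
a_92 = 2·4 + 0·3 + 3·1 = 1
a_93 = 2·1 + 0·4 + 3·3 = 1
a_94 = 2·1 + 0·1 + 3·4 = 4
a_95 = 2·4 + 0·1 + 3·1 = 1
a_96 = 2·1 + 0·4 + 3·1 = 0
a_97 = 2·0 + 0·1 + 3·4 = 2
a_98 = 2·2 + 0·0 + 3·1 = 2
a_99 = 2·2 + 0·2 + 3·0 = 4
a_100 = 2·4 + 0·2 + 3·2 = 4
a_101 = 2·4 + 0·4 + 3·2 = 4
a_102 = 2·4 + 0·4 + 3·4 = 0
a_103 = 2·0 + 0·4 + 3·4 = 2
a_104 = 2·2 + 0·0 + 3·4 = 1
a_105 = 2·1 + 0·2 + 3·0 = 2
a_106 = 2·2 + 0·1 + 3·2 = 0
a_107 = 2·0 + 0·2 + 3·1 = 3
a_108 = 2·3 + 0·0 + 3·2 = 2
a_109 = 2·2 + 0·3 + 3·0 = 4
a_110 = 2·4 + 0·2 + 3·3 = 2
a_111 = 2·2 + 0·4 + 3·2 = 0
a_112 = 2·0 + 0·2 + 3·4 = 2
a_113 = 2·2 + 0·0 + 3·2 = 0

0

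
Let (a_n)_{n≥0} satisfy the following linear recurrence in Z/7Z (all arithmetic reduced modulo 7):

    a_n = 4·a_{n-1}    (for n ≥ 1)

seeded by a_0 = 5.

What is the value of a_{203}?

3

a_1 = 4·5 = 6
a_2 = 4·6 = 3
a_3 = 4·3 = 5
(a_3) = (5) = (a_0), so the sequence has period 3.
203 ≡ 2 (mod 3), hence a_203 = a_2 = 3.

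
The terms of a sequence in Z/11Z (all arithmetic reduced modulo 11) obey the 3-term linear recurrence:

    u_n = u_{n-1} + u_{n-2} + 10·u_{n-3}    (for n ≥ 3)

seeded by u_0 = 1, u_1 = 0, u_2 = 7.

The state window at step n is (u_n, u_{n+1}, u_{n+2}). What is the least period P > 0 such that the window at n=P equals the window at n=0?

n=0: window = (1, 0, 7)
n=1: window = (0, 7, 6)
n=2: window = (7, 6, 2)
n=3: window = (6, 2, 1)
n=4: window = (2, 1, 8)
n=5: window = (1, 8, 7)
n=6: window = (8, 7, 3)
n=7: window = (7, 3, 2)
n=8: window = (3, 2, 9)
n=9: window = (2, 9, 8)
n=10: window = (9, 8, 4)
n=11: window = (8, 4, 3)
n=12: window = (4, 3, 10)
n=13: window = (3, 10, 9)
n=14: window = (10, 9, 5)
n=15: window = (9, 5, 4)
n=16: window = (5, 4, 0)
n=17: window = (4, 0, 10)
n=18: window = (0, 10, 6)
n=19: window = (10, 6, 5)
n=20: window = (6, 5, 1)
n=21: window = (5, 1, 0)
n=22: window = (1, 0, 7)
window at n=22 equals window at n=0 → period = 22

22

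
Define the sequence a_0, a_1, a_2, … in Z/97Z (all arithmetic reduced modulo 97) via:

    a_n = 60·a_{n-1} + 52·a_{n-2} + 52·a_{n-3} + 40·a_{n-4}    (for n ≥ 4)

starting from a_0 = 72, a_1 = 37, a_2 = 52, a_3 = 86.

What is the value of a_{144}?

a_4 = 60·86 + 52·52 + 52·37 + 40·72 = 58
a_5 = 60·58 + 52·86 + 52·52 + 40·37 = 11
a_6 = 60·11 + 52·58 + 52·86 + 40·52 = 43
a_7 = 60·43 + 52·11 + 52·58 + 40·86 = 5
a_8 = 60·5 + 52·43 + 52·11 + 40·58 = 93
a_9 = 60·93 + 52·5 + 52·43 + 40·11 = 77
Continuing the recurrence:
  a_10 = 87;  a_11 = 1;  a_12 = 86;  a_13 = 12;  a_14 = 91;  a_15 = 23
  a_16 = 88;  a_17 = 48;  a_18 = 70;  a_19 = 67;  a_20 = 96;  a_21 = 60
  a_22 = 35;  a_23 = 88;  a_24 = 92;  a_25 = 57;  a_26 = 18;  a_27 = 29
  a_28 = 8;  a_29 = 63;  a_30 = 22;  a_31 = 61;  a_32 = 58;  a_33 = 34
  a_34 = 87;  a_35 = 28;  a_36 = 10;  a_37 = 83;  a_38 = 57;  a_39 = 64
  a_40 = 74;  a_41 = 84;  a_42 = 43;  a_43 = 67;  a_44 = 4;  a_45 = 8
  a_46 = 72;  a_47 = 58;  a_48 = 40;  a_49 = 71;  a_50 = 14;  a_51 = 8
  a_52 = 1;  a_53 = 67;  a_54 = 4;  a_55 = 22;  a_56 = 8;  a_57 = 50
  a_58 = 64;  a_59 = 73;  a_60 = 55;  a_61 = 8;  a_62 = 93;  a_63 = 39
  a_64 = 92;  a_65 = 94;  a_66 = 70;  a_67 = 9;  a_68 = 41;  a_69 = 46
  a_70 = 12;  a_71 = 75;  a_72 = 38;  a_73 = 11;  a_74 = 32;  a_75 = 96
  a_76 = 10;  a_77 = 33;  a_78 = 42;  a_79 = 60;  a_80 = 43;  a_81 = 86
  a_82 = 71;  a_83 = 79;  a_84 = 74;  a_85 = 63;  a_86 = 26;  a_87 = 10
  a_88 = 40;  a_89 = 2;  a_90 = 74;  a_91 = 40;  a_92 = 95;  a_93 = 68
  a_94 = 92;  a_95 = 76;  a_96 = 93;  a_97 = 61;  a_98 = 26;  a_99 = 95
  a_100 = 73;  a_101 = 17;  a_102 = 29;  a_103 = 35;  a_104 = 40;  a_105 = 6
  a_106 = 85;  a_107 = 65;  a_108 = 47;  a_109 = 93;  a_110 = 60;  a_111 = 94
  a_112 = 53;  a_113 = 67;  a_114 = 96;  a_115 = 46;  a_116 = 67;  a_117 = 19
  a_118 = 89;  a_119 = 12;  a_120 = 92;  a_121 = 86;  a_122 = 63;  a_123 = 33
  a_124 = 22;  a_125 = 52;  a_126 = 61;  a_127 = 1;  a_128 = 26;  a_129 = 74
  a_130 = 39;  a_131 = 14;  a_132 = 93;  a_133 = 44;  a_134 = 64;  a_135 = 78
  a_136 = 48;  a_137 = 93;  a_138 = 45;  a_139 = 57;  a_140 = 3;  a_141 = 86
  a_142 = 89
a_143 = 60·89 + 52·86 + 52·3 + 40·57 = 26
a_144 = 60·26 + 52·89 + 52·86 + 40·3 = 13

13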